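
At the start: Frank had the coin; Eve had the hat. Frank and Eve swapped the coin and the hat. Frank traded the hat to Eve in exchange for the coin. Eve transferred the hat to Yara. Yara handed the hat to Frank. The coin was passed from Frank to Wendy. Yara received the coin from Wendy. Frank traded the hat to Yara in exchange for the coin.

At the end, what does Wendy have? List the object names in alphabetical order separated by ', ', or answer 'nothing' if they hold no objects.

Tracking all object holders:
Start: coin:Frank, hat:Eve
Event 1 (swap coin<->hat: now coin:Eve, hat:Frank). State: coin:Eve, hat:Frank
Event 2 (swap hat<->coin: now hat:Eve, coin:Frank). State: coin:Frank, hat:Eve
Event 3 (give hat: Eve -> Yara). State: coin:Frank, hat:Yara
Event 4 (give hat: Yara -> Frank). State: coin:Frank, hat:Frank
Event 5 (give coin: Frank -> Wendy). State: coin:Wendy, hat:Frank
Event 6 (give coin: Wendy -> Yara). State: coin:Yara, hat:Frank
Event 7 (swap hat<->coin: now hat:Yara, coin:Frank). State: coin:Frank, hat:Yara

Final state: coin:Frank, hat:Yara
Wendy holds: (nothing).

Answer: nothing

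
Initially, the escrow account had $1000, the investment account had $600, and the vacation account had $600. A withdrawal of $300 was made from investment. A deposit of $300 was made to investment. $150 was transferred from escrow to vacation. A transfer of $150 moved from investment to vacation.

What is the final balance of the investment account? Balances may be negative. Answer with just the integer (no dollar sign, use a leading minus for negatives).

Tracking account balances step by step:
Start: escrow=1000, investment=600, vacation=600
Event 1 (withdraw 300 from investment): investment: 600 - 300 = 300. Balances: escrow=1000, investment=300, vacation=600
Event 2 (deposit 300 to investment): investment: 300 + 300 = 600. Balances: escrow=1000, investment=600, vacation=600
Event 3 (transfer 150 escrow -> vacation): escrow: 1000 - 150 = 850, vacation: 600 + 150 = 750. Balances: escrow=850, investment=600, vacation=750
Event 4 (transfer 150 investment -> vacation): investment: 600 - 150 = 450, vacation: 750 + 150 = 900. Balances: escrow=850, investment=450, vacation=900

Final balance of investment: 450

Answer: 450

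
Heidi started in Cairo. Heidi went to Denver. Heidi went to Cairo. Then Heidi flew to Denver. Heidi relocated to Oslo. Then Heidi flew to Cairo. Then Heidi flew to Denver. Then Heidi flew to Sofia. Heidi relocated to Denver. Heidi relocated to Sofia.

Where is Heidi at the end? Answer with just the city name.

Tracking Heidi's location:
Start: Heidi is in Cairo.
After move 1: Cairo -> Denver. Heidi is in Denver.
After move 2: Denver -> Cairo. Heidi is in Cairo.
After move 3: Cairo -> Denver. Heidi is in Denver.
After move 4: Denver -> Oslo. Heidi is in Oslo.
After move 5: Oslo -> Cairo. Heidi is in Cairo.
After move 6: Cairo -> Denver. Heidi is in Denver.
After move 7: Denver -> Sofia. Heidi is in Sofia.
After move 8: Sofia -> Denver. Heidi is in Denver.
After move 9: Denver -> Sofia. Heidi is in Sofia.

Answer: Sofia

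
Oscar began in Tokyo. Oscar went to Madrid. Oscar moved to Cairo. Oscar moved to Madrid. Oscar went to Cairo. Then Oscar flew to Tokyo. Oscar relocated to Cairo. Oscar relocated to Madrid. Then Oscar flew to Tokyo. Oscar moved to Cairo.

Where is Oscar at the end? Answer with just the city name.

Answer: Cairo

Derivation:
Tracking Oscar's location:
Start: Oscar is in Tokyo.
After move 1: Tokyo -> Madrid. Oscar is in Madrid.
After move 2: Madrid -> Cairo. Oscar is in Cairo.
After move 3: Cairo -> Madrid. Oscar is in Madrid.
After move 4: Madrid -> Cairo. Oscar is in Cairo.
After move 5: Cairo -> Tokyo. Oscar is in Tokyo.
After move 6: Tokyo -> Cairo. Oscar is in Cairo.
After move 7: Cairo -> Madrid. Oscar is in Madrid.
After move 8: Madrid -> Tokyo. Oscar is in Tokyo.
After move 9: Tokyo -> Cairo. Oscar is in Cairo.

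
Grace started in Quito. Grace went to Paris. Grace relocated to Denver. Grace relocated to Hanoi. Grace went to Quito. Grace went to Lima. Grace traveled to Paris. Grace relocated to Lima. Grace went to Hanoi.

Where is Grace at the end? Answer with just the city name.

Answer: Hanoi

Derivation:
Tracking Grace's location:
Start: Grace is in Quito.
After move 1: Quito -> Paris. Grace is in Paris.
After move 2: Paris -> Denver. Grace is in Denver.
After move 3: Denver -> Hanoi. Grace is in Hanoi.
After move 4: Hanoi -> Quito. Grace is in Quito.
After move 5: Quito -> Lima. Grace is in Lima.
After move 6: Lima -> Paris. Grace is in Paris.
After move 7: Paris -> Lima. Grace is in Lima.
After move 8: Lima -> Hanoi. Grace is in Hanoi.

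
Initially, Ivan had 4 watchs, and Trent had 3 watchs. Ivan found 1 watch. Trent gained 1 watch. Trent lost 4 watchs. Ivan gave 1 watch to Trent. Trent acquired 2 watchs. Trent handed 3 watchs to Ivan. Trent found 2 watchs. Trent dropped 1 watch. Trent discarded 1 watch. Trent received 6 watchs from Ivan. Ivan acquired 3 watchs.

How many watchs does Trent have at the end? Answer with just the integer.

Tracking counts step by step:
Start: Ivan=4, Trent=3
Event 1 (Ivan +1): Ivan: 4 -> 5. State: Ivan=5, Trent=3
Event 2 (Trent +1): Trent: 3 -> 4. State: Ivan=5, Trent=4
Event 3 (Trent -4): Trent: 4 -> 0. State: Ivan=5, Trent=0
Event 4 (Ivan -> Trent, 1): Ivan: 5 -> 4, Trent: 0 -> 1. State: Ivan=4, Trent=1
Event 5 (Trent +2): Trent: 1 -> 3. State: Ivan=4, Trent=3
Event 6 (Trent -> Ivan, 3): Trent: 3 -> 0, Ivan: 4 -> 7. State: Ivan=7, Trent=0
Event 7 (Trent +2): Trent: 0 -> 2. State: Ivan=7, Trent=2
Event 8 (Trent -1): Trent: 2 -> 1. State: Ivan=7, Trent=1
Event 9 (Trent -1): Trent: 1 -> 0. State: Ivan=7, Trent=0
Event 10 (Ivan -> Trent, 6): Ivan: 7 -> 1, Trent: 0 -> 6. State: Ivan=1, Trent=6
Event 11 (Ivan +3): Ivan: 1 -> 4. State: Ivan=4, Trent=6

Trent's final count: 6

Answer: 6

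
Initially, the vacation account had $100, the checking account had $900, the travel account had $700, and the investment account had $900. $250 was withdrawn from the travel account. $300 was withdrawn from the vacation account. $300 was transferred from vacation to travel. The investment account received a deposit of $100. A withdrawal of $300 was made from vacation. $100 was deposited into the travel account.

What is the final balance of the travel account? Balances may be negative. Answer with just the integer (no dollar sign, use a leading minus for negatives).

Answer: 850

Derivation:
Tracking account balances step by step:
Start: vacation=100, checking=900, travel=700, investment=900
Event 1 (withdraw 250 from travel): travel: 700 - 250 = 450. Balances: vacation=100, checking=900, travel=450, investment=900
Event 2 (withdraw 300 from vacation): vacation: 100 - 300 = -200. Balances: vacation=-200, checking=900, travel=450, investment=900
Event 3 (transfer 300 vacation -> travel): vacation: -200 - 300 = -500, travel: 450 + 300 = 750. Balances: vacation=-500, checking=900, travel=750, investment=900
Event 4 (deposit 100 to investment): investment: 900 + 100 = 1000. Balances: vacation=-500, checking=900, travel=750, investment=1000
Event 5 (withdraw 300 from vacation): vacation: -500 - 300 = -800. Balances: vacation=-800, checking=900, travel=750, investment=1000
Event 6 (deposit 100 to travel): travel: 750 + 100 = 850. Balances: vacation=-800, checking=900, travel=850, investment=1000

Final balance of travel: 850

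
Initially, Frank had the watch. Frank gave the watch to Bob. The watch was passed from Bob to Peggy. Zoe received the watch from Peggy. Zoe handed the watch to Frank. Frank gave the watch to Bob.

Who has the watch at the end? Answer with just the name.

Tracking the watch through each event:
Start: Frank has the watch.
After event 1: Bob has the watch.
After event 2: Peggy has the watch.
After event 3: Zoe has the watch.
After event 4: Frank has the watch.
After event 5: Bob has the watch.

Answer: Bob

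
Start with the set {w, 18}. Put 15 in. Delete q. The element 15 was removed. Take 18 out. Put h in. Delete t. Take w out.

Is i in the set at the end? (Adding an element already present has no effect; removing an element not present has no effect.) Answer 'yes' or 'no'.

Answer: no

Derivation:
Tracking the set through each operation:
Start: {18, w}
Event 1 (add 15): added. Set: {15, 18, w}
Event 2 (remove q): not present, no change. Set: {15, 18, w}
Event 3 (remove 15): removed. Set: {18, w}
Event 4 (remove 18): removed. Set: {w}
Event 5 (add h): added. Set: {h, w}
Event 6 (remove t): not present, no change. Set: {h, w}
Event 7 (remove w): removed. Set: {h}

Final set: {h} (size 1)
i is NOT in the final set.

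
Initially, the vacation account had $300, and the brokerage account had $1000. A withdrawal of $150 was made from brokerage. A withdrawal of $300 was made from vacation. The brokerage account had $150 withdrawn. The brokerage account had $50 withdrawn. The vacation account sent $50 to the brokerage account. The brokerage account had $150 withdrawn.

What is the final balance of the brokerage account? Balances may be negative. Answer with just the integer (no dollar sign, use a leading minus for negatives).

Answer: 550

Derivation:
Tracking account balances step by step:
Start: vacation=300, brokerage=1000
Event 1 (withdraw 150 from brokerage): brokerage: 1000 - 150 = 850. Balances: vacation=300, brokerage=850
Event 2 (withdraw 300 from vacation): vacation: 300 - 300 = 0. Balances: vacation=0, brokerage=850
Event 3 (withdraw 150 from brokerage): brokerage: 850 - 150 = 700. Balances: vacation=0, brokerage=700
Event 4 (withdraw 50 from brokerage): brokerage: 700 - 50 = 650. Balances: vacation=0, brokerage=650
Event 5 (transfer 50 vacation -> brokerage): vacation: 0 - 50 = -50, brokerage: 650 + 50 = 700. Balances: vacation=-50, brokerage=700
Event 6 (withdraw 150 from brokerage): brokerage: 700 - 150 = 550. Balances: vacation=-50, brokerage=550

Final balance of brokerage: 550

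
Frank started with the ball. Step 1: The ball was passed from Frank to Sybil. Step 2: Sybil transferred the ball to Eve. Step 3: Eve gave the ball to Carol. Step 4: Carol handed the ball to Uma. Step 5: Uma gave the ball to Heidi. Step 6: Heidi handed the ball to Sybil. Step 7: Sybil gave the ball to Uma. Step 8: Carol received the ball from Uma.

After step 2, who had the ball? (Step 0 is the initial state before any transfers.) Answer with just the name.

Tracking the ball holder through step 2:
After step 0 (start): Frank
After step 1: Sybil
After step 2: Eve

At step 2, the holder is Eve.

Answer: Eve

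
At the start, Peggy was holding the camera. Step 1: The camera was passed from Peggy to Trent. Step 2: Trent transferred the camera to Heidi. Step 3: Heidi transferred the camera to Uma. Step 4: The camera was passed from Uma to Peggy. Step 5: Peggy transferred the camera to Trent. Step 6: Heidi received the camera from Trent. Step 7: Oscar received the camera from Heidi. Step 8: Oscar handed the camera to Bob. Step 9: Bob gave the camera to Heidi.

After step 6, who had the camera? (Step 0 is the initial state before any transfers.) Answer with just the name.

Tracking the camera holder through step 6:
After step 0 (start): Peggy
After step 1: Trent
After step 2: Heidi
After step 3: Uma
After step 4: Peggy
After step 5: Trent
After step 6: Heidi

At step 6, the holder is Heidi.

Answer: Heidi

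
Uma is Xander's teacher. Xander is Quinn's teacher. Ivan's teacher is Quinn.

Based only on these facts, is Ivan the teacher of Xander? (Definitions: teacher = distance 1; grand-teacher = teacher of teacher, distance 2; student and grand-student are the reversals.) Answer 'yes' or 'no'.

Reconstructing the teacher chain from the given facts:
  Uma -> Xander -> Quinn -> Ivan
(each arrow means 'teacher of the next')
Positions in the chain (0 = top):
  position of Uma: 0
  position of Xander: 1
  position of Quinn: 2
  position of Ivan: 3

Ivan is at position 3, Xander is at position 1; signed distance (j - i) = -2.
'teacher' requires j - i = 1. Actual distance is -2, so the relation does NOT hold.

Answer: no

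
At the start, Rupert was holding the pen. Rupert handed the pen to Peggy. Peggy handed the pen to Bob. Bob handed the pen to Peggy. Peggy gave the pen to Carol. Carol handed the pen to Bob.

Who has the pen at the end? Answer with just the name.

Tracking the pen through each event:
Start: Rupert has the pen.
After event 1: Peggy has the pen.
After event 2: Bob has the pen.
After event 3: Peggy has the pen.
After event 4: Carol has the pen.
After event 5: Bob has the pen.

Answer: Bob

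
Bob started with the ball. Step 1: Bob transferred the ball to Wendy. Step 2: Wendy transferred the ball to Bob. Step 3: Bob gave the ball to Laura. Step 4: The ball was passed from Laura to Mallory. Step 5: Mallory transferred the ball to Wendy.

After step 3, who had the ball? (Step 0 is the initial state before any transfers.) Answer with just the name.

Answer: Laura

Derivation:
Tracking the ball holder through step 3:
After step 0 (start): Bob
After step 1: Wendy
After step 2: Bob
After step 3: Laura

At step 3, the holder is Laura.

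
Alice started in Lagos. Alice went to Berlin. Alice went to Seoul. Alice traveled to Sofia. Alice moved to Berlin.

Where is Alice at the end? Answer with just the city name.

Answer: Berlin

Derivation:
Tracking Alice's location:
Start: Alice is in Lagos.
After move 1: Lagos -> Berlin. Alice is in Berlin.
After move 2: Berlin -> Seoul. Alice is in Seoul.
After move 3: Seoul -> Sofia. Alice is in Sofia.
After move 4: Sofia -> Berlin. Alice is in Berlin.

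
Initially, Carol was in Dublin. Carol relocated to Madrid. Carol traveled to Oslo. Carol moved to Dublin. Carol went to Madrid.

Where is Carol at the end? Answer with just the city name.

Tracking Carol's location:
Start: Carol is in Dublin.
After move 1: Dublin -> Madrid. Carol is in Madrid.
After move 2: Madrid -> Oslo. Carol is in Oslo.
After move 3: Oslo -> Dublin. Carol is in Dublin.
After move 4: Dublin -> Madrid. Carol is in Madrid.

Answer: Madrid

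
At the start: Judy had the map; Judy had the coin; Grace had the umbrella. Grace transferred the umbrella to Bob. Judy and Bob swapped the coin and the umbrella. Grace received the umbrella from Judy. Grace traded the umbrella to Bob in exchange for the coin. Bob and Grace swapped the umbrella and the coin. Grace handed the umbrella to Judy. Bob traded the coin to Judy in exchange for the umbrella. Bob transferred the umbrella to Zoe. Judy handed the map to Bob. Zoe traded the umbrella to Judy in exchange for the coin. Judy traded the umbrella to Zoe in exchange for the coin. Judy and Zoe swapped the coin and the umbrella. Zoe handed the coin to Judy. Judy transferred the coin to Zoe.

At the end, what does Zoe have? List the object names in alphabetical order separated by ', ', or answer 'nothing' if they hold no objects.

Answer: coin

Derivation:
Tracking all object holders:
Start: map:Judy, coin:Judy, umbrella:Grace
Event 1 (give umbrella: Grace -> Bob). State: map:Judy, coin:Judy, umbrella:Bob
Event 2 (swap coin<->umbrella: now coin:Bob, umbrella:Judy). State: map:Judy, coin:Bob, umbrella:Judy
Event 3 (give umbrella: Judy -> Grace). State: map:Judy, coin:Bob, umbrella:Grace
Event 4 (swap umbrella<->coin: now umbrella:Bob, coin:Grace). State: map:Judy, coin:Grace, umbrella:Bob
Event 5 (swap umbrella<->coin: now umbrella:Grace, coin:Bob). State: map:Judy, coin:Bob, umbrella:Grace
Event 6 (give umbrella: Grace -> Judy). State: map:Judy, coin:Bob, umbrella:Judy
Event 7 (swap coin<->umbrella: now coin:Judy, umbrella:Bob). State: map:Judy, coin:Judy, umbrella:Bob
Event 8 (give umbrella: Bob -> Zoe). State: map:Judy, coin:Judy, umbrella:Zoe
Event 9 (give map: Judy -> Bob). State: map:Bob, coin:Judy, umbrella:Zoe
Event 10 (swap umbrella<->coin: now umbrella:Judy, coin:Zoe). State: map:Bob, coin:Zoe, umbrella:Judy
Event 11 (swap umbrella<->coin: now umbrella:Zoe, coin:Judy). State: map:Bob, coin:Judy, umbrella:Zoe
Event 12 (swap coin<->umbrella: now coin:Zoe, umbrella:Judy). State: map:Bob, coin:Zoe, umbrella:Judy
Event 13 (give coin: Zoe -> Judy). State: map:Bob, coin:Judy, umbrella:Judy
Event 14 (give coin: Judy -> Zoe). State: map:Bob, coin:Zoe, umbrella:Judy

Final state: map:Bob, coin:Zoe, umbrella:Judy
Zoe holds: coin.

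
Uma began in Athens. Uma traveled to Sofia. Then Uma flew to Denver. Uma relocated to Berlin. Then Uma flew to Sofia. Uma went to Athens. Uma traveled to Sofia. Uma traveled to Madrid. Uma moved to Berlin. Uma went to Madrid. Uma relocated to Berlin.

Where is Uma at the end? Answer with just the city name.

Tracking Uma's location:
Start: Uma is in Athens.
After move 1: Athens -> Sofia. Uma is in Sofia.
After move 2: Sofia -> Denver. Uma is in Denver.
After move 3: Denver -> Berlin. Uma is in Berlin.
After move 4: Berlin -> Sofia. Uma is in Sofia.
After move 5: Sofia -> Athens. Uma is in Athens.
After move 6: Athens -> Sofia. Uma is in Sofia.
After move 7: Sofia -> Madrid. Uma is in Madrid.
After move 8: Madrid -> Berlin. Uma is in Berlin.
After move 9: Berlin -> Madrid. Uma is in Madrid.
After move 10: Madrid -> Berlin. Uma is in Berlin.

Answer: Berlin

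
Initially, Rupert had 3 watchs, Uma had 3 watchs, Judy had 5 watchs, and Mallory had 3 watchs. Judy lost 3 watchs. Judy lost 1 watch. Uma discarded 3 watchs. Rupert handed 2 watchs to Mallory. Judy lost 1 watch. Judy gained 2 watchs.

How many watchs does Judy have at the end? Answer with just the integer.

Answer: 2

Derivation:
Tracking counts step by step:
Start: Rupert=3, Uma=3, Judy=5, Mallory=3
Event 1 (Judy -3): Judy: 5 -> 2. State: Rupert=3, Uma=3, Judy=2, Mallory=3
Event 2 (Judy -1): Judy: 2 -> 1. State: Rupert=3, Uma=3, Judy=1, Mallory=3
Event 3 (Uma -3): Uma: 3 -> 0. State: Rupert=3, Uma=0, Judy=1, Mallory=3
Event 4 (Rupert -> Mallory, 2): Rupert: 3 -> 1, Mallory: 3 -> 5. State: Rupert=1, Uma=0, Judy=1, Mallory=5
Event 5 (Judy -1): Judy: 1 -> 0. State: Rupert=1, Uma=0, Judy=0, Mallory=5
Event 6 (Judy +2): Judy: 0 -> 2. State: Rupert=1, Uma=0, Judy=2, Mallory=5

Judy's final count: 2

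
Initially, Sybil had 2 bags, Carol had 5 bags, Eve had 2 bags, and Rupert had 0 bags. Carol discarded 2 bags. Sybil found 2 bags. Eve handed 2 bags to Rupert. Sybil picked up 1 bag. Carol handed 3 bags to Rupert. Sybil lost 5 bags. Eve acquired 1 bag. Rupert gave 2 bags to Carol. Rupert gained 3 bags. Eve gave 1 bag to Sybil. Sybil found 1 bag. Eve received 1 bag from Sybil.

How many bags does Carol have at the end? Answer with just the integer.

Answer: 2

Derivation:
Tracking counts step by step:
Start: Sybil=2, Carol=5, Eve=2, Rupert=0
Event 1 (Carol -2): Carol: 5 -> 3. State: Sybil=2, Carol=3, Eve=2, Rupert=0
Event 2 (Sybil +2): Sybil: 2 -> 4. State: Sybil=4, Carol=3, Eve=2, Rupert=0
Event 3 (Eve -> Rupert, 2): Eve: 2 -> 0, Rupert: 0 -> 2. State: Sybil=4, Carol=3, Eve=0, Rupert=2
Event 4 (Sybil +1): Sybil: 4 -> 5. State: Sybil=5, Carol=3, Eve=0, Rupert=2
Event 5 (Carol -> Rupert, 3): Carol: 3 -> 0, Rupert: 2 -> 5. State: Sybil=5, Carol=0, Eve=0, Rupert=5
Event 6 (Sybil -5): Sybil: 5 -> 0. State: Sybil=0, Carol=0, Eve=0, Rupert=5
Event 7 (Eve +1): Eve: 0 -> 1. State: Sybil=0, Carol=0, Eve=1, Rupert=5
Event 8 (Rupert -> Carol, 2): Rupert: 5 -> 3, Carol: 0 -> 2. State: Sybil=0, Carol=2, Eve=1, Rupert=3
Event 9 (Rupert +3): Rupert: 3 -> 6. State: Sybil=0, Carol=2, Eve=1, Rupert=6
Event 10 (Eve -> Sybil, 1): Eve: 1 -> 0, Sybil: 0 -> 1. State: Sybil=1, Carol=2, Eve=0, Rupert=6
Event 11 (Sybil +1): Sybil: 1 -> 2. State: Sybil=2, Carol=2, Eve=0, Rupert=6
Event 12 (Sybil -> Eve, 1): Sybil: 2 -> 1, Eve: 0 -> 1. State: Sybil=1, Carol=2, Eve=1, Rupert=6

Carol's final count: 2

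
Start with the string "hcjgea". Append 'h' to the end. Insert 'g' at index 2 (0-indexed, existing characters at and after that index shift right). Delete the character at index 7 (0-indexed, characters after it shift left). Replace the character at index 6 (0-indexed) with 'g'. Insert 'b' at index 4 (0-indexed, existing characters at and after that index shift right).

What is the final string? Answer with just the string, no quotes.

Answer: hcgjbgeg

Derivation:
Applying each edit step by step:
Start: "hcjgea"
Op 1 (append 'h'): "hcjgea" -> "hcjgeah"
Op 2 (insert 'g' at idx 2): "hcjgeah" -> "hcgjgeah"
Op 3 (delete idx 7 = 'h'): "hcgjgeah" -> "hcgjgea"
Op 4 (replace idx 6: 'a' -> 'g'): "hcgjgea" -> "hcgjgeg"
Op 5 (insert 'b' at idx 4): "hcgjgeg" -> "hcgjbgeg"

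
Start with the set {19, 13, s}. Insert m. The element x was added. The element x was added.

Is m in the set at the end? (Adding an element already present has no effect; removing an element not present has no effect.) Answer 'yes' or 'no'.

Answer: yes

Derivation:
Tracking the set through each operation:
Start: {13, 19, s}
Event 1 (add m): added. Set: {13, 19, m, s}
Event 2 (add x): added. Set: {13, 19, m, s, x}
Event 3 (add x): already present, no change. Set: {13, 19, m, s, x}

Final set: {13, 19, m, s, x} (size 5)
m is in the final set.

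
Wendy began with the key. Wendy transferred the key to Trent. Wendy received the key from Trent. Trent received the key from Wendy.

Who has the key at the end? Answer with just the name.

Answer: Trent

Derivation:
Tracking the key through each event:
Start: Wendy has the key.
After event 1: Trent has the key.
After event 2: Wendy has the key.
After event 3: Trent has the key.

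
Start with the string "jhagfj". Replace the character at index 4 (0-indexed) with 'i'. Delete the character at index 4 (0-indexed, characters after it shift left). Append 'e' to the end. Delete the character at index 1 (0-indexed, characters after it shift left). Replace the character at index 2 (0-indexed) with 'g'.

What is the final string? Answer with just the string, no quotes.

Answer: jagje

Derivation:
Applying each edit step by step:
Start: "jhagfj"
Op 1 (replace idx 4: 'f' -> 'i'): "jhagfj" -> "jhagij"
Op 2 (delete idx 4 = 'i'): "jhagij" -> "jhagj"
Op 3 (append 'e'): "jhagj" -> "jhagje"
Op 4 (delete idx 1 = 'h'): "jhagje" -> "jagje"
Op 5 (replace idx 2: 'g' -> 'g'): "jagje" -> "jagje"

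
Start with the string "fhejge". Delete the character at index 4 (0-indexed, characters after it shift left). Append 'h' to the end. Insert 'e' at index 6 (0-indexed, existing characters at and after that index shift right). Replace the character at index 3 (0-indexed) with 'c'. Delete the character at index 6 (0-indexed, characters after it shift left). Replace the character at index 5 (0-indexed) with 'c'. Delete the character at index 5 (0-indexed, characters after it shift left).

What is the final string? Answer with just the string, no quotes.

Answer: fhece

Derivation:
Applying each edit step by step:
Start: "fhejge"
Op 1 (delete idx 4 = 'g'): "fhejge" -> "fheje"
Op 2 (append 'h'): "fheje" -> "fhejeh"
Op 3 (insert 'e' at idx 6): "fhejeh" -> "fhejehe"
Op 4 (replace idx 3: 'j' -> 'c'): "fhejehe" -> "fhecehe"
Op 5 (delete idx 6 = 'e'): "fhecehe" -> "fheceh"
Op 6 (replace idx 5: 'h' -> 'c'): "fheceh" -> "fhecec"
Op 7 (delete idx 5 = 'c'): "fhecec" -> "fhece"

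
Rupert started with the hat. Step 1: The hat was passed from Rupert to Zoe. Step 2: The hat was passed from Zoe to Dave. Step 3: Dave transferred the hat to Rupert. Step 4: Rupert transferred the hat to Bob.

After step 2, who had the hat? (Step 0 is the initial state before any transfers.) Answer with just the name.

Answer: Dave

Derivation:
Tracking the hat holder through step 2:
After step 0 (start): Rupert
After step 1: Zoe
After step 2: Dave

At step 2, the holder is Dave.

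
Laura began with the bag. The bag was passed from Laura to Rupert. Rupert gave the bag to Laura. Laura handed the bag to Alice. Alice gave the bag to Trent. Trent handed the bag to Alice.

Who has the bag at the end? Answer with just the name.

Tracking the bag through each event:
Start: Laura has the bag.
After event 1: Rupert has the bag.
After event 2: Laura has the bag.
After event 3: Alice has the bag.
After event 4: Trent has the bag.
After event 5: Alice has the bag.

Answer: Alice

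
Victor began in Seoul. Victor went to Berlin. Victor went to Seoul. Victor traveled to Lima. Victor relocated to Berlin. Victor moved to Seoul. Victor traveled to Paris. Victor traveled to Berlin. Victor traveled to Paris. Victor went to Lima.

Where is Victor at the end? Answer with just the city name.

Answer: Lima

Derivation:
Tracking Victor's location:
Start: Victor is in Seoul.
After move 1: Seoul -> Berlin. Victor is in Berlin.
After move 2: Berlin -> Seoul. Victor is in Seoul.
After move 3: Seoul -> Lima. Victor is in Lima.
After move 4: Lima -> Berlin. Victor is in Berlin.
After move 5: Berlin -> Seoul. Victor is in Seoul.
After move 6: Seoul -> Paris. Victor is in Paris.
After move 7: Paris -> Berlin. Victor is in Berlin.
After move 8: Berlin -> Paris. Victor is in Paris.
After move 9: Paris -> Lima. Victor is in Lima.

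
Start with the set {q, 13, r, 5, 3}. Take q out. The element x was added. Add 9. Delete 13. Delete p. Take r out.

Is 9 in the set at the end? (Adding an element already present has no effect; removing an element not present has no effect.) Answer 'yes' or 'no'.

Tracking the set through each operation:
Start: {13, 3, 5, q, r}
Event 1 (remove q): removed. Set: {13, 3, 5, r}
Event 2 (add x): added. Set: {13, 3, 5, r, x}
Event 3 (add 9): added. Set: {13, 3, 5, 9, r, x}
Event 4 (remove 13): removed. Set: {3, 5, 9, r, x}
Event 5 (remove p): not present, no change. Set: {3, 5, 9, r, x}
Event 6 (remove r): removed. Set: {3, 5, 9, x}

Final set: {3, 5, 9, x} (size 4)
9 is in the final set.

Answer: yes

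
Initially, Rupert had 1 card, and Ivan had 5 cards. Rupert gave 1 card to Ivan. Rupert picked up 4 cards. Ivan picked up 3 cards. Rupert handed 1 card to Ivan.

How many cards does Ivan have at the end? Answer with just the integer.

Answer: 10

Derivation:
Tracking counts step by step:
Start: Rupert=1, Ivan=5
Event 1 (Rupert -> Ivan, 1): Rupert: 1 -> 0, Ivan: 5 -> 6. State: Rupert=0, Ivan=6
Event 2 (Rupert +4): Rupert: 0 -> 4. State: Rupert=4, Ivan=6
Event 3 (Ivan +3): Ivan: 6 -> 9. State: Rupert=4, Ivan=9
Event 4 (Rupert -> Ivan, 1): Rupert: 4 -> 3, Ivan: 9 -> 10. State: Rupert=3, Ivan=10

Ivan's final count: 10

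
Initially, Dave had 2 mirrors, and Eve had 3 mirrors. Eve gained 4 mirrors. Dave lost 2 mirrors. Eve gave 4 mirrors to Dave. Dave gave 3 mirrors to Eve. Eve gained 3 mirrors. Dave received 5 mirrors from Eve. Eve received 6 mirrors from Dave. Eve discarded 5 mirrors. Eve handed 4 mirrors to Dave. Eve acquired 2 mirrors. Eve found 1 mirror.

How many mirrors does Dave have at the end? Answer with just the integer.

Answer: 4

Derivation:
Tracking counts step by step:
Start: Dave=2, Eve=3
Event 1 (Eve +4): Eve: 3 -> 7. State: Dave=2, Eve=7
Event 2 (Dave -2): Dave: 2 -> 0. State: Dave=0, Eve=7
Event 3 (Eve -> Dave, 4): Eve: 7 -> 3, Dave: 0 -> 4. State: Dave=4, Eve=3
Event 4 (Dave -> Eve, 3): Dave: 4 -> 1, Eve: 3 -> 6. State: Dave=1, Eve=6
Event 5 (Eve +3): Eve: 6 -> 9. State: Dave=1, Eve=9
Event 6 (Eve -> Dave, 5): Eve: 9 -> 4, Dave: 1 -> 6. State: Dave=6, Eve=4
Event 7 (Dave -> Eve, 6): Dave: 6 -> 0, Eve: 4 -> 10. State: Dave=0, Eve=10
Event 8 (Eve -5): Eve: 10 -> 5. State: Dave=0, Eve=5
Event 9 (Eve -> Dave, 4): Eve: 5 -> 1, Dave: 0 -> 4. State: Dave=4, Eve=1
Event 10 (Eve +2): Eve: 1 -> 3. State: Dave=4, Eve=3
Event 11 (Eve +1): Eve: 3 -> 4. State: Dave=4, Eve=4

Dave's final count: 4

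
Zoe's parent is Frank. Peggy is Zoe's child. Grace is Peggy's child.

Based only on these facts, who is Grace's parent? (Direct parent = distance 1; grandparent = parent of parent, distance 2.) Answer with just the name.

Answer: Peggy

Derivation:
Reconstructing the parent chain from the given facts:
  Frank -> Zoe -> Peggy -> Grace
(each arrow means 'parent of the next')
Positions in the chain (0 = top):
  position of Frank: 0
  position of Zoe: 1
  position of Peggy: 2
  position of Grace: 3

Grace is at position 3; the parent is 1 step up the chain, i.e. position 2: Peggy.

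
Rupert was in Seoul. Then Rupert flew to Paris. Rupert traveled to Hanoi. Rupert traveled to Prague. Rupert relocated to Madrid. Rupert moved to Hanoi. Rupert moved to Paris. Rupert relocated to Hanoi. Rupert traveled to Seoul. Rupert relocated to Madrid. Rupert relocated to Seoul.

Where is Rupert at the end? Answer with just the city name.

Answer: Seoul

Derivation:
Tracking Rupert's location:
Start: Rupert is in Seoul.
After move 1: Seoul -> Paris. Rupert is in Paris.
After move 2: Paris -> Hanoi. Rupert is in Hanoi.
After move 3: Hanoi -> Prague. Rupert is in Prague.
After move 4: Prague -> Madrid. Rupert is in Madrid.
After move 5: Madrid -> Hanoi. Rupert is in Hanoi.
After move 6: Hanoi -> Paris. Rupert is in Paris.
After move 7: Paris -> Hanoi. Rupert is in Hanoi.
After move 8: Hanoi -> Seoul. Rupert is in Seoul.
After move 9: Seoul -> Madrid. Rupert is in Madrid.
After move 10: Madrid -> Seoul. Rupert is in Seoul.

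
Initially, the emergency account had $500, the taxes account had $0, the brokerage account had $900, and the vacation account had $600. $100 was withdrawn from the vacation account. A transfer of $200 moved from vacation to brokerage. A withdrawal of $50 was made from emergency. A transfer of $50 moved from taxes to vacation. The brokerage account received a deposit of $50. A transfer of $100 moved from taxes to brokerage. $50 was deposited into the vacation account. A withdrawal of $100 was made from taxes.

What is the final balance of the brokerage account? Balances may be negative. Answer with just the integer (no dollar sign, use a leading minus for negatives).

Tracking account balances step by step:
Start: emergency=500, taxes=0, brokerage=900, vacation=600
Event 1 (withdraw 100 from vacation): vacation: 600 - 100 = 500. Balances: emergency=500, taxes=0, brokerage=900, vacation=500
Event 2 (transfer 200 vacation -> brokerage): vacation: 500 - 200 = 300, brokerage: 900 + 200 = 1100. Balances: emergency=500, taxes=0, brokerage=1100, vacation=300
Event 3 (withdraw 50 from emergency): emergency: 500 - 50 = 450. Balances: emergency=450, taxes=0, brokerage=1100, vacation=300
Event 4 (transfer 50 taxes -> vacation): taxes: 0 - 50 = -50, vacation: 300 + 50 = 350. Balances: emergency=450, taxes=-50, brokerage=1100, vacation=350
Event 5 (deposit 50 to brokerage): brokerage: 1100 + 50 = 1150. Balances: emergency=450, taxes=-50, brokerage=1150, vacation=350
Event 6 (transfer 100 taxes -> brokerage): taxes: -50 - 100 = -150, brokerage: 1150 + 100 = 1250. Balances: emergency=450, taxes=-150, brokerage=1250, vacation=350
Event 7 (deposit 50 to vacation): vacation: 350 + 50 = 400. Balances: emergency=450, taxes=-150, brokerage=1250, vacation=400
Event 8 (withdraw 100 from taxes): taxes: -150 - 100 = -250. Balances: emergency=450, taxes=-250, brokerage=1250, vacation=400

Final balance of brokerage: 1250

Answer: 1250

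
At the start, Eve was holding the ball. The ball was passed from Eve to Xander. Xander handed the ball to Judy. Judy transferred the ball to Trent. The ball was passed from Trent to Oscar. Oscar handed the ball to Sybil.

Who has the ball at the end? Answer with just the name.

Answer: Sybil

Derivation:
Tracking the ball through each event:
Start: Eve has the ball.
After event 1: Xander has the ball.
After event 2: Judy has the ball.
After event 3: Trent has the ball.
After event 4: Oscar has the ball.
After event 5: Sybil has the ball.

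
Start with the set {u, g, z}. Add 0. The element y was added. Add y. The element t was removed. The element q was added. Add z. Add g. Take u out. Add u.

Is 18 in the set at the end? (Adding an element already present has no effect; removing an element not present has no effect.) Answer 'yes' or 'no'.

Tracking the set through each operation:
Start: {g, u, z}
Event 1 (add 0): added. Set: {0, g, u, z}
Event 2 (add y): added. Set: {0, g, u, y, z}
Event 3 (add y): already present, no change. Set: {0, g, u, y, z}
Event 4 (remove t): not present, no change. Set: {0, g, u, y, z}
Event 5 (add q): added. Set: {0, g, q, u, y, z}
Event 6 (add z): already present, no change. Set: {0, g, q, u, y, z}
Event 7 (add g): already present, no change. Set: {0, g, q, u, y, z}
Event 8 (remove u): removed. Set: {0, g, q, y, z}
Event 9 (add u): added. Set: {0, g, q, u, y, z}

Final set: {0, g, q, u, y, z} (size 6)
18 is NOT in the final set.

Answer: no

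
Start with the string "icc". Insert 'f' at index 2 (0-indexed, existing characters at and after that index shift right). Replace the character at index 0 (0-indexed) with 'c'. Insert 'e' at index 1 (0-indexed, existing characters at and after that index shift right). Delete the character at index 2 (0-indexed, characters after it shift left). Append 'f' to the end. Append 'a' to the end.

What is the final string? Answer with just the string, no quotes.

Applying each edit step by step:
Start: "icc"
Op 1 (insert 'f' at idx 2): "icc" -> "icfc"
Op 2 (replace idx 0: 'i' -> 'c'): "icfc" -> "ccfc"
Op 3 (insert 'e' at idx 1): "ccfc" -> "cecfc"
Op 4 (delete idx 2 = 'c'): "cecfc" -> "cefc"
Op 5 (append 'f'): "cefc" -> "cefcf"
Op 6 (append 'a'): "cefcf" -> "cefcfa"

Answer: cefcfa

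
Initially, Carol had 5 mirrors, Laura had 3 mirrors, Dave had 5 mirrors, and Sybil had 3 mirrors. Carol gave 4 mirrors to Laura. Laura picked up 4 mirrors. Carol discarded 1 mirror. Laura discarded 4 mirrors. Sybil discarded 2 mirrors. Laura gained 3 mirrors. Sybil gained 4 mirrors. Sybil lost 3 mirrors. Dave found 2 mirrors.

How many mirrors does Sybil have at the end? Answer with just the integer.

Answer: 2

Derivation:
Tracking counts step by step:
Start: Carol=5, Laura=3, Dave=5, Sybil=3
Event 1 (Carol -> Laura, 4): Carol: 5 -> 1, Laura: 3 -> 7. State: Carol=1, Laura=7, Dave=5, Sybil=3
Event 2 (Laura +4): Laura: 7 -> 11. State: Carol=1, Laura=11, Dave=5, Sybil=3
Event 3 (Carol -1): Carol: 1 -> 0. State: Carol=0, Laura=11, Dave=5, Sybil=3
Event 4 (Laura -4): Laura: 11 -> 7. State: Carol=0, Laura=7, Dave=5, Sybil=3
Event 5 (Sybil -2): Sybil: 3 -> 1. State: Carol=0, Laura=7, Dave=5, Sybil=1
Event 6 (Laura +3): Laura: 7 -> 10. State: Carol=0, Laura=10, Dave=5, Sybil=1
Event 7 (Sybil +4): Sybil: 1 -> 5. State: Carol=0, Laura=10, Dave=5, Sybil=5
Event 8 (Sybil -3): Sybil: 5 -> 2. State: Carol=0, Laura=10, Dave=5, Sybil=2
Event 9 (Dave +2): Dave: 5 -> 7. State: Carol=0, Laura=10, Dave=7, Sybil=2

Sybil's final count: 2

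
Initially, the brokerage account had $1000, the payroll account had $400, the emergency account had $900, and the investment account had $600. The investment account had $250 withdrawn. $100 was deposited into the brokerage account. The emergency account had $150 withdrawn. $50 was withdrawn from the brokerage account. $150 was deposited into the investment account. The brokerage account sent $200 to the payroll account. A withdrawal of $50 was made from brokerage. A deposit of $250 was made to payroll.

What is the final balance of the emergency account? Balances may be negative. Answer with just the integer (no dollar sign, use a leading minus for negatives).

Answer: 750

Derivation:
Tracking account balances step by step:
Start: brokerage=1000, payroll=400, emergency=900, investment=600
Event 1 (withdraw 250 from investment): investment: 600 - 250 = 350. Balances: brokerage=1000, payroll=400, emergency=900, investment=350
Event 2 (deposit 100 to brokerage): brokerage: 1000 + 100 = 1100. Balances: brokerage=1100, payroll=400, emergency=900, investment=350
Event 3 (withdraw 150 from emergency): emergency: 900 - 150 = 750. Balances: brokerage=1100, payroll=400, emergency=750, investment=350
Event 4 (withdraw 50 from brokerage): brokerage: 1100 - 50 = 1050. Balances: brokerage=1050, payroll=400, emergency=750, investment=350
Event 5 (deposit 150 to investment): investment: 350 + 150 = 500. Balances: brokerage=1050, payroll=400, emergency=750, investment=500
Event 6 (transfer 200 brokerage -> payroll): brokerage: 1050 - 200 = 850, payroll: 400 + 200 = 600. Balances: brokerage=850, payroll=600, emergency=750, investment=500
Event 7 (withdraw 50 from brokerage): brokerage: 850 - 50 = 800. Balances: brokerage=800, payroll=600, emergency=750, investment=500
Event 8 (deposit 250 to payroll): payroll: 600 + 250 = 850. Balances: brokerage=800, payroll=850, emergency=750, investment=500

Final balance of emergency: 750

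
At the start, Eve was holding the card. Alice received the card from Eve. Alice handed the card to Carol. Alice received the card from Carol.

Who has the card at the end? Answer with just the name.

Answer: Alice

Derivation:
Tracking the card through each event:
Start: Eve has the card.
After event 1: Alice has the card.
After event 2: Carol has the card.
After event 3: Alice has the card.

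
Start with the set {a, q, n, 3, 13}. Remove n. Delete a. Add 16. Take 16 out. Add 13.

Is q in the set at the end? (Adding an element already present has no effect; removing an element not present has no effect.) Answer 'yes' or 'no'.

Tracking the set through each operation:
Start: {13, 3, a, n, q}
Event 1 (remove n): removed. Set: {13, 3, a, q}
Event 2 (remove a): removed. Set: {13, 3, q}
Event 3 (add 16): added. Set: {13, 16, 3, q}
Event 4 (remove 16): removed. Set: {13, 3, q}
Event 5 (add 13): already present, no change. Set: {13, 3, q}

Final set: {13, 3, q} (size 3)
q is in the final set.

Answer: yes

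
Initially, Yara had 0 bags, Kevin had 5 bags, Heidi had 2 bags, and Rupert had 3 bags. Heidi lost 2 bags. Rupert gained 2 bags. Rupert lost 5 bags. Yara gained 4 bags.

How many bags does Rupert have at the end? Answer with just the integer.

Tracking counts step by step:
Start: Yara=0, Kevin=5, Heidi=2, Rupert=3
Event 1 (Heidi -2): Heidi: 2 -> 0. State: Yara=0, Kevin=5, Heidi=0, Rupert=3
Event 2 (Rupert +2): Rupert: 3 -> 5. State: Yara=0, Kevin=5, Heidi=0, Rupert=5
Event 3 (Rupert -5): Rupert: 5 -> 0. State: Yara=0, Kevin=5, Heidi=0, Rupert=0
Event 4 (Yara +4): Yara: 0 -> 4. State: Yara=4, Kevin=5, Heidi=0, Rupert=0

Rupert's final count: 0

Answer: 0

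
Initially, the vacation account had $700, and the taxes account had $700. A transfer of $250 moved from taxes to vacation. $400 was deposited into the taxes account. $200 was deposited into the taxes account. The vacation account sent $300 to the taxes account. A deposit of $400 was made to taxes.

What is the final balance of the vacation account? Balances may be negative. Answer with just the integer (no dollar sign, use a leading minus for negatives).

Answer: 650

Derivation:
Tracking account balances step by step:
Start: vacation=700, taxes=700
Event 1 (transfer 250 taxes -> vacation): taxes: 700 - 250 = 450, vacation: 700 + 250 = 950. Balances: vacation=950, taxes=450
Event 2 (deposit 400 to taxes): taxes: 450 + 400 = 850. Balances: vacation=950, taxes=850
Event 3 (deposit 200 to taxes): taxes: 850 + 200 = 1050. Balances: vacation=950, taxes=1050
Event 4 (transfer 300 vacation -> taxes): vacation: 950 - 300 = 650, taxes: 1050 + 300 = 1350. Balances: vacation=650, taxes=1350
Event 5 (deposit 400 to taxes): taxes: 1350 + 400 = 1750. Balances: vacation=650, taxes=1750

Final balance of vacation: 650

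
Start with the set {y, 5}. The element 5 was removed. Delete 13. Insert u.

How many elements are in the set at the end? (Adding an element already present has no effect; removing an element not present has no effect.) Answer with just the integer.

Tracking the set through each operation:
Start: {5, y}
Event 1 (remove 5): removed. Set: {y}
Event 2 (remove 13): not present, no change. Set: {y}
Event 3 (add u): added. Set: {u, y}

Final set: {u, y} (size 2)

Answer: 2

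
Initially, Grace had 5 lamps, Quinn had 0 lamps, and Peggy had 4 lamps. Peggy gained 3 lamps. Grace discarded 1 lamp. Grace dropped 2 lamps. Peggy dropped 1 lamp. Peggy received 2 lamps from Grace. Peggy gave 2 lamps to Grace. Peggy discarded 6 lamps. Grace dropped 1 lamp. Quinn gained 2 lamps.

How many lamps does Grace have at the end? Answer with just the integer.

Tracking counts step by step:
Start: Grace=5, Quinn=0, Peggy=4
Event 1 (Peggy +3): Peggy: 4 -> 7. State: Grace=5, Quinn=0, Peggy=7
Event 2 (Grace -1): Grace: 5 -> 4. State: Grace=4, Quinn=0, Peggy=7
Event 3 (Grace -2): Grace: 4 -> 2. State: Grace=2, Quinn=0, Peggy=7
Event 4 (Peggy -1): Peggy: 7 -> 6. State: Grace=2, Quinn=0, Peggy=6
Event 5 (Grace -> Peggy, 2): Grace: 2 -> 0, Peggy: 6 -> 8. State: Grace=0, Quinn=0, Peggy=8
Event 6 (Peggy -> Grace, 2): Peggy: 8 -> 6, Grace: 0 -> 2. State: Grace=2, Quinn=0, Peggy=6
Event 7 (Peggy -6): Peggy: 6 -> 0. State: Grace=2, Quinn=0, Peggy=0
Event 8 (Grace -1): Grace: 2 -> 1. State: Grace=1, Quinn=0, Peggy=0
Event 9 (Quinn +2): Quinn: 0 -> 2. State: Grace=1, Quinn=2, Peggy=0

Grace's final count: 1

Answer: 1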